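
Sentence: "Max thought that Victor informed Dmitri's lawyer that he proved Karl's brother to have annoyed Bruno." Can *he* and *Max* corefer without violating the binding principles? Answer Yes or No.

*Max* is an R-expression; Principle C requires it to be free (not bound by any c-commanding expression).
— he: subject of the clause headed by 'proved'; the pronoun does not c-command the R-expression — coreference allowed.

Yes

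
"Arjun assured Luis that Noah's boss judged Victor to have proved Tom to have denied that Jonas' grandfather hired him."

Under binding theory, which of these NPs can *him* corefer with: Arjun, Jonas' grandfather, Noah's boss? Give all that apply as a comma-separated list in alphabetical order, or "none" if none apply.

*him* is a pronoun; Principle B requires it to be free in its binding domain — the clause headed by 'hired'.
— Arjun: subject of the matrix clause; c-commands the pronoun but lies outside its binding domain — allowed.
— Jonas' grandfather: subject of the clause headed by 'hired'; c-commands the pronoun within its binding domain — blocked (Principle B).
— Noah's boss: subject of the clause headed by 'judged'; c-commands the pronoun but lies outside its binding domain — allowed.

Arjun, Noah's boss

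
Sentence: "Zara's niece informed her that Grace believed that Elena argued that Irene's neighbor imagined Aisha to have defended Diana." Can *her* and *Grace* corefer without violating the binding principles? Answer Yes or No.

No

*Grace* is an R-expression; Principle C requires it to be free (not bound by any c-commanding expression).
— her: object of the matrix clause; the pronoun c-commands the R-expression — coreference blocked (Principle C).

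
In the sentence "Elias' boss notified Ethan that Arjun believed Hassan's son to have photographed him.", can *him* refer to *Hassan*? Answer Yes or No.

Yes

*him* is a pronoun; Principle B requires it to be free in its binding domain — the clause headed by 'photographed'.
— Hassan: possessor inside the subject DP of the clause headed by 'photographed'; does not c-command the pronoun — Principle B does not apply; allowed.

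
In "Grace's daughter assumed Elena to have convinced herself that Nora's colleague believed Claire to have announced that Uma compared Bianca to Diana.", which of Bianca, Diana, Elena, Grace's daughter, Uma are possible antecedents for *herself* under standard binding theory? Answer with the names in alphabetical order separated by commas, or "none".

Elena

*herself* is a reflexive; Principle A requires it to be bound within its binding domain — the clause headed by 'convinced'.
— Bianca: object of the clause headed by 'compared'; does not c-command the reflexive — cannot bind it (Principle A).
— Diana: second object of the clause headed by 'compared'; does not c-command the reflexive — cannot bind it (Principle A).
— Elena: subject of the clause headed by 'convinced'; c-commands the reflexive within its binding domain — allowed (Principle A).
— Grace's daughter: subject of the matrix clause; c-commands the reflexive but lies outside its binding domain — cannot bind it (Principle A).
— Uma: subject of the clause headed by 'compared'; does not c-command the reflexive — cannot bind it (Principle A).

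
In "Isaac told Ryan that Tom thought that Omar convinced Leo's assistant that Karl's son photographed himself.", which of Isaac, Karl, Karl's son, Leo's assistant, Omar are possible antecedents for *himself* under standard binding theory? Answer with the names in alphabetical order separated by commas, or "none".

*himself* is a reflexive; Principle A requires it to be bound within its binding domain — the clause headed by 'photographed'.
— Isaac: subject of the matrix clause; c-commands the reflexive but lies outside its binding domain — cannot bind it (Principle A).
— Karl: possessor inside the subject DP of the clause headed by 'photographed'; does not c-command the reflexive — cannot bind it (Principle A).
— Karl's son: subject of the clause headed by 'photographed'; c-commands the reflexive within its binding domain — allowed (Principle A).
— Leo's assistant: object of the clause headed by 'convinced'; c-commands the reflexive but lies outside its binding domain — cannot bind it (Principle A).
— Omar: subject of the clause headed by 'convinced'; c-commands the reflexive but lies outside its binding domain — cannot bind it (Principle A).

Karl's son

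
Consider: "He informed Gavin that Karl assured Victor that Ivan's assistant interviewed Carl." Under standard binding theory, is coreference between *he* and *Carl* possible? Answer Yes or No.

No

*Carl* is an R-expression; Principle C requires it to be free (not bound by any c-commanding expression).
— he: subject of the matrix clause; the pronoun c-commands the R-expression — coreference blocked (Principle C).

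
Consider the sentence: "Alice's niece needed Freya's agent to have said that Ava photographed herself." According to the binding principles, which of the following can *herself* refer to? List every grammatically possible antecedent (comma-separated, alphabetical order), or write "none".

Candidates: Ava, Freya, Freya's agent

*herself* is a reflexive; Principle A requires it to be bound within its binding domain — the clause headed by 'photographed'.
— Ava: subject of the clause headed by 'photographed'; c-commands the reflexive within its binding domain — allowed (Principle A).
— Freya: possessor inside the subject DP of the clause headed by 'said'; does not c-command the reflexive — cannot bind it (Principle A).
— Freya's agent: subject of the clause headed by 'said'; c-commands the reflexive but lies outside its binding domain — cannot bind it (Principle A).

Ava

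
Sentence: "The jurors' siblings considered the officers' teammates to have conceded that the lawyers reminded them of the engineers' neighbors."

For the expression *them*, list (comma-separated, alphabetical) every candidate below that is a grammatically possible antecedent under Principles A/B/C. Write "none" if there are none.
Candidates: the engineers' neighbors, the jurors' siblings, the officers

the jurors' siblings, the officers

*them* is a pronoun; Principle B requires it to be free in its binding domain — the clause headed by 'reminded'.
— the engineers' neighbors: second object of the clause headed by 'reminded'; is c-commanded by the pronoun; coreference would bind this R-expression — blocked (Principle C).
— the jurors' siblings: subject of the matrix clause; c-commands the pronoun but lies outside its binding domain — allowed.
— the officers: possessor inside the subject DP of the clause headed by 'conceded'; does not c-command the pronoun — Principle B does not apply; allowed.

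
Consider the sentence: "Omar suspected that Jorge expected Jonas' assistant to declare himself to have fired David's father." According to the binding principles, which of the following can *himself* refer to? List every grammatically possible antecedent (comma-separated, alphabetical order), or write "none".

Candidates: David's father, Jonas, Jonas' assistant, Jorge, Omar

*himself* is a reflexive; Principle A requires it to be bound within its binding domain — the clause headed by 'declare'.
— David's father: object of the clause headed by 'fired'; does not c-command the reflexive — cannot bind it (Principle A).
— Jonas: possessor inside the subject DP of the clause headed by 'declare'; does not c-command the reflexive — cannot bind it (Principle A).
— Jonas' assistant: subject of the clause headed by 'declare'; c-commands the reflexive within its binding domain — allowed (Principle A).
— Jorge: subject of the clause headed by 'expected'; c-commands the reflexive but lies outside its binding domain — cannot bind it (Principle A).
— Omar: subject of the matrix clause; c-commands the reflexive but lies outside its binding domain — cannot bind it (Principle A).

Jonas' assistant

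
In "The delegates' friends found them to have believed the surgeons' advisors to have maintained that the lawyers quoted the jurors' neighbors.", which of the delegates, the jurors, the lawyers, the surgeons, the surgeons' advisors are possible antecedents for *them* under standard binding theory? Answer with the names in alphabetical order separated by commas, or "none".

the delegates

*them* is a pronoun; Principle B requires it to be free in its binding domain — the matrix clause.
— the delegates: possessor inside the subject DP of the matrix clause; does not c-command the pronoun — Principle B does not apply; allowed.
— the jurors: possessor inside the object DP of the clause headed by 'quoted'; is c-commanded by the pronoun; coreference would bind this R-expression — blocked (Principle C).
— the lawyers: subject of the clause headed by 'quoted'; is c-commanded by the pronoun; coreference would bind this R-expression — blocked (Principle C).
— the surgeons: possessor inside the subject DP of the clause headed by 'maintained'; is c-commanded by the pronoun; coreference would bind this R-expression — blocked (Principle C).
— the surgeons' advisors: subject of the clause headed by 'maintained'; is c-commanded by the pronoun; coreference would bind this R-expression — blocked (Principle C).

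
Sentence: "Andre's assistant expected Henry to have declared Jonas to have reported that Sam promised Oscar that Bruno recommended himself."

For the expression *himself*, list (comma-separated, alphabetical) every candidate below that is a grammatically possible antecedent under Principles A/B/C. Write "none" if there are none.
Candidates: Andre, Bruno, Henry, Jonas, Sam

Bruno

*himself* is a reflexive; Principle A requires it to be bound within its binding domain — the clause headed by 'recommended'.
— Andre: possessor inside the subject DP of the matrix clause; does not c-command the reflexive — cannot bind it (Principle A).
— Bruno: subject of the clause headed by 'recommended'; c-commands the reflexive within its binding domain — allowed (Principle A).
— Henry: subject of the clause headed by 'declared'; c-commands the reflexive but lies outside its binding domain — cannot bind it (Principle A).
— Jonas: subject of the clause headed by 'reported'; c-commands the reflexive but lies outside its binding domain — cannot bind it (Principle A).
— Sam: subject of the clause headed by 'promised'; c-commands the reflexive but lies outside its binding domain — cannot bind it (Principle A).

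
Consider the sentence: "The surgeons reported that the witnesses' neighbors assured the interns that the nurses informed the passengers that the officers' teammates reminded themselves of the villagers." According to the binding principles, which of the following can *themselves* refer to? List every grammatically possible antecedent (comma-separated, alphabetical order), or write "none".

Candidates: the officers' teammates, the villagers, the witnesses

the officers' teammates

*themselves* is a reflexive; Principle A requires it to be bound within its binding domain — the clause headed by 'reminded'.
— the officers' teammates: subject of the clause headed by 'reminded'; c-commands the reflexive within its binding domain — allowed (Principle A).
— the villagers: second object of the clause headed by 'reminded'; does not c-command the reflexive — cannot bind it (Principle A).
— the witnesses: possessor inside the subject DP of the clause headed by 'assured'; does not c-command the reflexive — cannot bind it (Principle A).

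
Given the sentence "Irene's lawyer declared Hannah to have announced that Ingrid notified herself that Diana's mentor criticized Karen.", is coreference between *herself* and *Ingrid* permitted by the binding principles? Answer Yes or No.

Yes

*herself* is a reflexive; Principle A requires it to be bound within its binding domain — the clause headed by 'notified'.
— Ingrid: subject of the clause headed by 'notified'; c-commands the reflexive within its binding domain — allowed (Principle A).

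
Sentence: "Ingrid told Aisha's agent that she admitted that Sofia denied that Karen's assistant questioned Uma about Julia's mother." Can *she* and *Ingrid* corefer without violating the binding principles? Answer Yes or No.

Yes

*Ingrid* is an R-expression; Principle C requires it to be free (not bound by any c-commanding expression).
— she: subject of the clause headed by 'admitted'; the pronoun does not c-command the R-expression — coreference allowed.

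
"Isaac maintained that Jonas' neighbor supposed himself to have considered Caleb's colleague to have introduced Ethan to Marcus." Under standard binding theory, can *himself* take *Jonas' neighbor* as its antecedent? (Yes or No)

Yes

*himself* is a reflexive; Principle A requires it to be bound within its binding domain — the clause headed by 'supposed'.
— Jonas' neighbor: subject of the clause headed by 'supposed'; c-commands the reflexive within its binding domain — allowed (Principle A).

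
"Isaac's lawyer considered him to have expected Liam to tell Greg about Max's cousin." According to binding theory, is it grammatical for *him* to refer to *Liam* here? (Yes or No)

*Liam* is an R-expression; Principle C requires it to be free (not bound by any c-commanding expression).
— him: subject of the clause headed by 'expected'; the pronoun c-commands the R-expression — coreference blocked (Principle C).

No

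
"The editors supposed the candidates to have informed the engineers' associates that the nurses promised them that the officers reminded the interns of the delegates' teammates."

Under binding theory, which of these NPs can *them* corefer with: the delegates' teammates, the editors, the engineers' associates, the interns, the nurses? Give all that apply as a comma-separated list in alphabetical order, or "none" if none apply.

the editors, the engineers' associates

*them* is a pronoun; Principle B requires it to be free in its binding domain — the clause headed by 'promised'.
— the delegates' teammates: second object of the clause headed by 'reminded'; is c-commanded by the pronoun; coreference would bind this R-expression — blocked (Principle C).
— the editors: subject of the matrix clause; c-commands the pronoun but lies outside its binding domain — allowed.
— the engineers' associates: object of the clause headed by 'informed'; c-commands the pronoun but lies outside its binding domain — allowed.
— the interns: object of the clause headed by 'reminded'; is c-commanded by the pronoun; coreference would bind this R-expression — blocked (Principle C).
— the nurses: subject of the clause headed by 'promised'; c-commands the pronoun within its binding domain — blocked (Principle B).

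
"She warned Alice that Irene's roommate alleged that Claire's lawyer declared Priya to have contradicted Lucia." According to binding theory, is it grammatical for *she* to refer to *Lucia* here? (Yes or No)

*Lucia* is an R-expression; Principle C requires it to be free (not bound by any c-commanding expression).
— she: subject of the matrix clause; the pronoun c-commands the R-expression — coreference blocked (Principle C).

No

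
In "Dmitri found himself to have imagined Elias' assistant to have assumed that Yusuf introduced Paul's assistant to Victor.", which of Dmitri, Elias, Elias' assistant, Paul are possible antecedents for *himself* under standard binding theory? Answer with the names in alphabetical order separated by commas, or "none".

*himself* is a reflexive; Principle A requires it to be bound within its binding domain — the matrix clause.
— Dmitri: subject of the matrix clause; c-commands the reflexive within its binding domain — allowed (Principle A).
— Elias: possessor inside the subject DP of the clause headed by 'assumed'; does not c-command the reflexive — cannot bind it (Principle A).
— Elias' assistant: subject of the clause headed by 'assumed'; does not c-command the reflexive — cannot bind it (Principle A).
— Paul: possessor inside the object DP of the clause headed by 'introduced'; does not c-command the reflexive — cannot bind it (Principle A).

Dmitri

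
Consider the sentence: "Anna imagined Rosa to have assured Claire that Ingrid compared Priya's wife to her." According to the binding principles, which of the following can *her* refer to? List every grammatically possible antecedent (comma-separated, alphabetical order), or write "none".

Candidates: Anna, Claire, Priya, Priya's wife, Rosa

Anna, Claire, Priya, Rosa

*her* is a pronoun; Principle B requires it to be free in its binding domain — the clause headed by 'compared'.
— Anna: subject of the matrix clause; c-commands the pronoun but lies outside its binding domain — allowed.
— Claire: object of the clause headed by 'assured'; c-commands the pronoun but lies outside its binding domain — allowed.
— Priya: possessor inside the object DP of the clause headed by 'compared'; does not c-command the pronoun — Principle B does not apply; allowed.
— Priya's wife: object of the clause headed by 'compared'; c-commands the pronoun within its binding domain — blocked (Principle B).
— Rosa: subject of the clause headed by 'assured'; c-commands the pronoun but lies outside its binding domain — allowed.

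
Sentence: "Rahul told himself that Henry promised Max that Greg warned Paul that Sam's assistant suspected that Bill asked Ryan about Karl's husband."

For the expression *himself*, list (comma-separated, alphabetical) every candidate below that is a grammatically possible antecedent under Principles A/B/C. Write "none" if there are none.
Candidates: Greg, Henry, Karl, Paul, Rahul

*himself* is a reflexive; Principle A requires it to be bound within its binding domain — the matrix clause.
— Greg: subject of the clause headed by 'warned'; does not c-command the reflexive — cannot bind it (Principle A).
— Henry: subject of the clause headed by 'promised'; does not c-command the reflexive — cannot bind it (Principle A).
— Karl: possessor inside the second object DP of the clause headed by 'asked'; does not c-command the reflexive — cannot bind it (Principle A).
— Paul: object of the clause headed by 'warned'; does not c-command the reflexive — cannot bind it (Principle A).
— Rahul: subject of the matrix clause; c-commands the reflexive within its binding domain — allowed (Principle A).

Rahul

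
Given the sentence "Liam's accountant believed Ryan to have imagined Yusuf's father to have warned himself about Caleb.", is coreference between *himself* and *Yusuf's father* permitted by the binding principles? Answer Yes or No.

*himself* is a reflexive; Principle A requires it to be bound within its binding domain — the clause headed by 'warned'.
— Yusuf's father: subject of the clause headed by 'warned'; c-commands the reflexive within its binding domain — allowed (Principle A).

Yes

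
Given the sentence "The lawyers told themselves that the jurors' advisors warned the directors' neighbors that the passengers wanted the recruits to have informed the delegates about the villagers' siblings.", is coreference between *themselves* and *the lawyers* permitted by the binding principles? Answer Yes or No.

*themselves* is a reflexive; Principle A requires it to be bound within its binding domain — the matrix clause.
— the lawyers: subject of the matrix clause; c-commands the reflexive within its binding domain — allowed (Principle A).

Yes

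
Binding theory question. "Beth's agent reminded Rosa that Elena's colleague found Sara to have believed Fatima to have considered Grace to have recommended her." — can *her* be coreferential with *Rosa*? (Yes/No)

*her* is a pronoun; Principle B requires it to be free in its binding domain — the clause headed by 'recommended'.
— Rosa: object of the matrix clause; c-commands the pronoun but lies outside its binding domain — allowed.

Yes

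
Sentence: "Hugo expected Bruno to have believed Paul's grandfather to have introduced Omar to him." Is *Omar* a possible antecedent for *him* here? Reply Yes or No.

*him* is a pronoun; Principle B requires it to be free in its binding domain — the clause headed by 'introduced'.
— Omar: object of the clause headed by 'introduced'; c-commands the pronoun within its binding domain — blocked (Principle B).

No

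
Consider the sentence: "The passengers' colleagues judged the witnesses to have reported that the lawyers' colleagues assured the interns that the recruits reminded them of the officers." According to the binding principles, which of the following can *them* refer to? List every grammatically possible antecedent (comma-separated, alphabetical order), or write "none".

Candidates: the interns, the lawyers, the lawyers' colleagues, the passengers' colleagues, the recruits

*them* is a pronoun; Principle B requires it to be free in its binding domain — the clause headed by 'reminded'.
— the interns: object of the clause headed by 'assured'; c-commands the pronoun but lies outside its binding domain — allowed.
— the lawyers: possessor inside the subject DP of the clause headed by 'assured'; does not c-command the pronoun — Principle B does not apply; allowed.
— the lawyers' colleagues: subject of the clause headed by 'assured'; c-commands the pronoun but lies outside its binding domain — allowed.
— the passengers' colleagues: subject of the matrix clause; c-commands the pronoun but lies outside its binding domain — allowed.
— the recruits: subject of the clause headed by 'reminded'; c-commands the pronoun within its binding domain — blocked (Principle B).

the interns, the lawyers, the lawyers' colleagues, the passengers' colleagues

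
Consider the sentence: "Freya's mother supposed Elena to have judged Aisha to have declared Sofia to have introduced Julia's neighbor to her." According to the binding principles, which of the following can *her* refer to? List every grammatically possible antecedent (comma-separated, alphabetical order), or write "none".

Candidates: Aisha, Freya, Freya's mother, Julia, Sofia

Aisha, Freya, Freya's mother, Julia

*her* is a pronoun; Principle B requires it to be free in its binding domain — the clause headed by 'introduced'.
— Aisha: subject of the clause headed by 'declared'; c-commands the pronoun but lies outside its binding domain — allowed.
— Freya: possessor inside the subject DP of the matrix clause; does not c-command the pronoun — Principle B does not apply; allowed.
— Freya's mother: subject of the matrix clause; c-commands the pronoun but lies outside its binding domain — allowed.
— Julia: possessor inside the object DP of the clause headed by 'introduced'; does not c-command the pronoun — Principle B does not apply; allowed.
— Sofia: subject of the clause headed by 'introduced'; c-commands the pronoun within its binding domain — blocked (Principle B).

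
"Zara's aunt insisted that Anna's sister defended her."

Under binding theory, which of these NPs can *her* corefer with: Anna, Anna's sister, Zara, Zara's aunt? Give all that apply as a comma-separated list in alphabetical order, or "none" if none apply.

*her* is a pronoun; Principle B requires it to be free in its binding domain — the clause headed by 'defended'.
— Anna: possessor inside the subject DP of the clause headed by 'defended'; does not c-command the pronoun — Principle B does not apply; allowed.
— Anna's sister: subject of the clause headed by 'defended'; c-commands the pronoun within its binding domain — blocked (Principle B).
— Zara: possessor inside the subject DP of the matrix clause; does not c-command the pronoun — Principle B does not apply; allowed.
— Zara's aunt: subject of the matrix clause; c-commands the pronoun but lies outside its binding domain — allowed.

Anna, Zara, Zara's aunt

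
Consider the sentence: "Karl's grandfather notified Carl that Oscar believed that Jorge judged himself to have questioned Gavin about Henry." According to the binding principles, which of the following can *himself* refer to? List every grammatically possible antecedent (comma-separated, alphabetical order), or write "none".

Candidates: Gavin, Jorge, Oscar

*himself* is a reflexive; Principle A requires it to be bound within its binding domain — the clause headed by 'judged'.
— Gavin: object of the clause headed by 'questioned'; does not c-command the reflexive — cannot bind it (Principle A).
— Jorge: subject of the clause headed by 'judged'; c-commands the reflexive within its binding domain — allowed (Principle A).
— Oscar: subject of the clause headed by 'believed'; c-commands the reflexive but lies outside its binding domain — cannot bind it (Principle A).

Jorge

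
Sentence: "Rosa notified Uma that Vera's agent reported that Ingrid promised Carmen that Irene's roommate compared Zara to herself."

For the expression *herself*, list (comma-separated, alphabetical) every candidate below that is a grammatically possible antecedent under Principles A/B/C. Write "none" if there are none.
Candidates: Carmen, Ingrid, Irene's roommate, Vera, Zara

Irene's roommate, Zara

*herself* is a reflexive; Principle A requires it to be bound within its binding domain — the clause headed by 'compared'.
— Carmen: object of the clause headed by 'promised'; c-commands the reflexive but lies outside its binding domain — cannot bind it (Principle A).
— Ingrid: subject of the clause headed by 'promised'; c-commands the reflexive but lies outside its binding domain — cannot bind it (Principle A).
— Irene's roommate: subject of the clause headed by 'compared'; c-commands the reflexive within its binding domain — allowed (Principle A).
— Vera: possessor inside the subject DP of the clause headed by 'reported'; does not c-command the reflexive — cannot bind it (Principle A).
— Zara: object of the clause headed by 'compared'; c-commands the reflexive within its binding domain — allowed (Principle A).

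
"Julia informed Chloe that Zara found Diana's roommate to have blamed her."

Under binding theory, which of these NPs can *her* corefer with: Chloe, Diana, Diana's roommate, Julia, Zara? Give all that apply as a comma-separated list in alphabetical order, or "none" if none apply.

*her* is a pronoun; Principle B requires it to be free in its binding domain — the clause headed by 'blamed'.
— Chloe: object of the matrix clause; c-commands the pronoun but lies outside its binding domain — allowed.
— Diana: possessor inside the subject DP of the clause headed by 'blamed'; does not c-command the pronoun — Principle B does not apply; allowed.
— Diana's roommate: subject of the clause headed by 'blamed'; c-commands the pronoun within its binding domain — blocked (Principle B).
— Julia: subject of the matrix clause; c-commands the pronoun but lies outside its binding domain — allowed.
— Zara: subject of the clause headed by 'found'; c-commands the pronoun but lies outside its binding domain — allowed.

Chloe, Diana, Julia, Zara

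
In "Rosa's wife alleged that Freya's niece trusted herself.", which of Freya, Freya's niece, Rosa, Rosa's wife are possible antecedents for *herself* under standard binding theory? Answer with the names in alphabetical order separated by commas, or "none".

Freya's niece

*herself* is a reflexive; Principle A requires it to be bound within its binding domain — the clause headed by 'trusted'.
— Freya: possessor inside the subject DP of the clause headed by 'trusted'; does not c-command the reflexive — cannot bind it (Principle A).
— Freya's niece: subject of the clause headed by 'trusted'; c-commands the reflexive within its binding domain — allowed (Principle A).
— Rosa: possessor inside the subject DP of the matrix clause; does not c-command the reflexive — cannot bind it (Principle A).
— Rosa's wife: subject of the matrix clause; c-commands the reflexive but lies outside its binding domain — cannot bind it (Principle A).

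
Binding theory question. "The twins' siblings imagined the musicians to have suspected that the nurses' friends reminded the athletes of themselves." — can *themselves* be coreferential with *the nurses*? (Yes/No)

*themselves* is a reflexive; Principle A requires it to be bound within its binding domain — the clause headed by 'reminded'.
— the nurses: possessor inside the subject DP of the clause headed by 'reminded'; does not c-command the reflexive — cannot bind it (Principle A).

No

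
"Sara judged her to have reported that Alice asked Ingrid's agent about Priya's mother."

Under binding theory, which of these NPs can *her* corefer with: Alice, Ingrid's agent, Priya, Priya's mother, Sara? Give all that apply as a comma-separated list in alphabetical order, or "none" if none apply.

*her* is a pronoun; Principle B requires it to be free in its binding domain — the matrix clause.
— Alice: subject of the clause headed by 'asked'; is c-commanded by the pronoun; coreference would bind this R-expression — blocked (Principle C).
— Ingrid's agent: object of the clause headed by 'asked'; is c-commanded by the pronoun; coreference would bind this R-expression — blocked (Principle C).
— Priya: possessor inside the second object DP of the clause headed by 'asked'; is c-commanded by the pronoun; coreference would bind this R-expression — blocked (Principle C).
— Priya's mother: second object of the clause headed by 'asked'; is c-commanded by the pronoun; coreference would bind this R-expression — blocked (Principle C).
— Sara: subject of the matrix clause; c-commands the pronoun within its binding domain — blocked (Principle B).

none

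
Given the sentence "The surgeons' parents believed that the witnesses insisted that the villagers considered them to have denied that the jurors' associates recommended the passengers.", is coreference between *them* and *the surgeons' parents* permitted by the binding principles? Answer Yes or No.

Yes

*them* is a pronoun; Principle B requires it to be free in its binding domain — the clause headed by 'considered'.
— the surgeons' parents: subject of the matrix clause; c-commands the pronoun but lies outside its binding domain — allowed.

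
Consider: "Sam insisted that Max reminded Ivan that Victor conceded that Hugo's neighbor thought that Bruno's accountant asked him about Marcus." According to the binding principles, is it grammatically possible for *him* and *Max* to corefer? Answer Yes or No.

Yes

*him* is a pronoun; Principle B requires it to be free in its binding domain — the clause headed by 'asked'.
— Max: subject of the clause headed by 'reminded'; c-commands the pronoun but lies outside its binding domain — allowed.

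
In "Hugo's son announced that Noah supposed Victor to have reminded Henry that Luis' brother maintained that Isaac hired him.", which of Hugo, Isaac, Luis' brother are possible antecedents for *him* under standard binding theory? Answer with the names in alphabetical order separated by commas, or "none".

Hugo, Luis' brother

*him* is a pronoun; Principle B requires it to be free in its binding domain — the clause headed by 'hired'.
— Hugo: possessor inside the subject DP of the matrix clause; does not c-command the pronoun — Principle B does not apply; allowed.
— Isaac: subject of the clause headed by 'hired'; c-commands the pronoun within its binding domain — blocked (Principle B).
— Luis' brother: subject of the clause headed by 'maintained'; c-commands the pronoun but lies outside its binding domain — allowed.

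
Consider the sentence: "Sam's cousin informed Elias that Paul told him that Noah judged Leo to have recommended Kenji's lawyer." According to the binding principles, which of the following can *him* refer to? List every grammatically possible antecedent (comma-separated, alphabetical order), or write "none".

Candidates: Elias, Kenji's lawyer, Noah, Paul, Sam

*him* is a pronoun; Principle B requires it to be free in its binding domain — the clause headed by 'told'.
— Elias: object of the matrix clause; c-commands the pronoun but lies outside its binding domain — allowed.
— Kenji's lawyer: object of the clause headed by 'recommended'; is c-commanded by the pronoun; coreference would bind this R-expression — blocked (Principle C).
— Noah: subject of the clause headed by 'judged'; is c-commanded by the pronoun; coreference would bind this R-expression — blocked (Principle C).
— Paul: subject of the clause headed by 'told'; c-commands the pronoun within its binding domain — blocked (Principle B).
— Sam: possessor inside the subject DP of the matrix clause; does not c-command the pronoun — Principle B does not apply; allowed.

Elias, Sam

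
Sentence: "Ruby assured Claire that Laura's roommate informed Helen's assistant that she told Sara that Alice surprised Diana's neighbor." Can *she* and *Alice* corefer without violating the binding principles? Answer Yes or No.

*Alice* is an R-expression; Principle C requires it to be free (not bound by any c-commanding expression).
— she: subject of the clause headed by 'told'; the pronoun c-commands the R-expression — coreference blocked (Principle C).

No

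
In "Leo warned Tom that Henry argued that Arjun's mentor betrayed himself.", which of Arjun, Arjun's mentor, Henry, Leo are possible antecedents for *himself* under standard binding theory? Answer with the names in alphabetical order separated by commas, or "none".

*himself* is a reflexive; Principle A requires it to be bound within its binding domain — the clause headed by 'betrayed'.
— Arjun: possessor inside the subject DP of the clause headed by 'betrayed'; does not c-command the reflexive — cannot bind it (Principle A).
— Arjun's mentor: subject of the clause headed by 'betrayed'; c-commands the reflexive within its binding domain — allowed (Principle A).
— Henry: subject of the clause headed by 'argued'; c-commands the reflexive but lies outside its binding domain — cannot bind it (Principle A).
— Leo: subject of the matrix clause; c-commands the reflexive but lies outside its binding domain — cannot bind it (Principle A).

Arjun's mentor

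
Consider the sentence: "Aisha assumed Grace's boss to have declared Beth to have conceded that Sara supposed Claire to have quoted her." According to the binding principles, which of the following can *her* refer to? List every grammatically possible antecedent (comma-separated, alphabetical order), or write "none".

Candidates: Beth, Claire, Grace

*her* is a pronoun; Principle B requires it to be free in its binding domain — the clause headed by 'quoted'.
— Beth: subject of the clause headed by 'conceded'; c-commands the pronoun but lies outside its binding domain — allowed.
— Claire: subject of the clause headed by 'quoted'; c-commands the pronoun within its binding domain — blocked (Principle B).
— Grace: possessor inside the subject DP of the clause headed by 'declared'; does not c-command the pronoun — Principle B does not apply; allowed.

Beth, Grace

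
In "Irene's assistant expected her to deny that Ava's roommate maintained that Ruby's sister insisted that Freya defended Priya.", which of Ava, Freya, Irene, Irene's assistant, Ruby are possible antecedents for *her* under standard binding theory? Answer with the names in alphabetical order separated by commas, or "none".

*her* is a pronoun; Principle B requires it to be free in its binding domain — the matrix clause.
— Ava: possessor inside the subject DP of the clause headed by 'maintained'; is c-commanded by the pronoun; coreference would bind this R-expression — blocked (Principle C).
— Freya: subject of the clause headed by 'defended'; is c-commanded by the pronoun; coreference would bind this R-expression — blocked (Principle C).
— Irene: possessor inside the subject DP of the matrix clause; does not c-command the pronoun — Principle B does not apply; allowed.
— Irene's assistant: subject of the matrix clause; c-commands the pronoun within its binding domain — blocked (Principle B).
— Ruby: possessor inside the subject DP of the clause headed by 'insisted'; is c-commanded by the pronoun; coreference would bind this R-expression — blocked (Principle C).

Irene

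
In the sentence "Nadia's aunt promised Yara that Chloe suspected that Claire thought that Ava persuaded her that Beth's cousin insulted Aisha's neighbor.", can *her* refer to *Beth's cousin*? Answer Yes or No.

*her* is a pronoun; Principle B requires it to be free in its binding domain — the clause headed by 'persuaded'.
— Beth's cousin: subject of the clause headed by 'insulted'; is c-commanded by the pronoun; coreference would bind this R-expression — blocked (Principle C).

No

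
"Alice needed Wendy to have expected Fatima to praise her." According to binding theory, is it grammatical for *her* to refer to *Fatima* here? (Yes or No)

*Fatima* is an R-expression; Principle C requires it to be free (not bound by any c-commanding expression).
— her: object of the clause headed by 'praise'; the R-expression locally c-commands the pronoun — coreference blocked (Principle B on the pronoun).

No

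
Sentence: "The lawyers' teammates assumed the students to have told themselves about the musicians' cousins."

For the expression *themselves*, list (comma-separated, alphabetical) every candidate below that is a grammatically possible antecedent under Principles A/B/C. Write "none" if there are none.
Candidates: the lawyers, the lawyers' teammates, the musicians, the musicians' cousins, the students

*themselves* is a reflexive; Principle A requires it to be bound within its binding domain — the clause headed by 'told'.
— the lawyers: possessor inside the subject DP of the matrix clause; does not c-command the reflexive — cannot bind it (Principle A).
— the lawyers' teammates: subject of the matrix clause; c-commands the reflexive but lies outside its binding domain — cannot bind it (Principle A).
— the musicians: possessor inside the second object DP of the clause headed by 'told'; does not c-command the reflexive — cannot bind it (Principle A).
— the musicians' cousins: second object of the clause headed by 'told'; does not c-command the reflexive — cannot bind it (Principle A).
— the students: subject of the clause headed by 'told'; c-commands the reflexive within its binding domain — allowed (Principle A).

the students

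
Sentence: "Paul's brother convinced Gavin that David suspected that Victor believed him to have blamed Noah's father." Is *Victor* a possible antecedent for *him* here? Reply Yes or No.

*him* is a pronoun; Principle B requires it to be free in its binding domain — the clause headed by 'believed'.
— Victor: subject of the clause headed by 'believed'; c-commands the pronoun within its binding domain — blocked (Principle B).

No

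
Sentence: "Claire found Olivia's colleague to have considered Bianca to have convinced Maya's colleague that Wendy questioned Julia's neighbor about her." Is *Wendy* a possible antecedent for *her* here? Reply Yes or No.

*her* is a pronoun; Principle B requires it to be free in its binding domain — the clause headed by 'questioned'.
— Wendy: subject of the clause headed by 'questioned'; c-commands the pronoun within its binding domain — blocked (Principle B).

No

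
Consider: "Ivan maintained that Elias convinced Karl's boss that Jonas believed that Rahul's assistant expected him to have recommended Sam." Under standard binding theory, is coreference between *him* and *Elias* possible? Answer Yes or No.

Yes

*Elias* is an R-expression; Principle C requires it to be free (not bound by any c-commanding expression).
— him: subject of the clause headed by 'recommended'; the pronoun does not c-command the R-expression — coreference allowed.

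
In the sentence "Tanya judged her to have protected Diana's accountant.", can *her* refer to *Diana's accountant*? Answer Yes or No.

*her* is a pronoun; Principle B requires it to be free in its binding domain — the matrix clause.
— Diana's accountant: object of the clause headed by 'protected'; is c-commanded by the pronoun; coreference would bind this R-expression — blocked (Principle C).

No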